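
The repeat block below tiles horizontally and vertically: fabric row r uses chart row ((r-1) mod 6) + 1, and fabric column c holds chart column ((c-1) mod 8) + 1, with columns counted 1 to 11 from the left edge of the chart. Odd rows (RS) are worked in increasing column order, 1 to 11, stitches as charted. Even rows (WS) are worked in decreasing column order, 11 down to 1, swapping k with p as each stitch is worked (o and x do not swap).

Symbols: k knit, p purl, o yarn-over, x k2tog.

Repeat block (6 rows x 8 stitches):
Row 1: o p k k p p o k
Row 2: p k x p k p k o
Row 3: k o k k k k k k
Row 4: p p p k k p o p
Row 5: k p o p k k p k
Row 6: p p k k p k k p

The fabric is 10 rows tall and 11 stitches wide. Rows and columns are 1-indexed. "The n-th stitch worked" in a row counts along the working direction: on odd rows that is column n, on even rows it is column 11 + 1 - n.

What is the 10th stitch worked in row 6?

Row 6 uses chart row ((6-1) mod 6)+1 = 6. Row 6 is even, so WS.
Chart row 6 tiled across columns 1-11: p p k k p k k p p p k
Wrong side: read the tiled row from column 11 down to 1 and exchange k with p (leave o, x).
Row 6 as worked: p k k k p p k p p k k
Stitch 10 in working order -> k

Result:
k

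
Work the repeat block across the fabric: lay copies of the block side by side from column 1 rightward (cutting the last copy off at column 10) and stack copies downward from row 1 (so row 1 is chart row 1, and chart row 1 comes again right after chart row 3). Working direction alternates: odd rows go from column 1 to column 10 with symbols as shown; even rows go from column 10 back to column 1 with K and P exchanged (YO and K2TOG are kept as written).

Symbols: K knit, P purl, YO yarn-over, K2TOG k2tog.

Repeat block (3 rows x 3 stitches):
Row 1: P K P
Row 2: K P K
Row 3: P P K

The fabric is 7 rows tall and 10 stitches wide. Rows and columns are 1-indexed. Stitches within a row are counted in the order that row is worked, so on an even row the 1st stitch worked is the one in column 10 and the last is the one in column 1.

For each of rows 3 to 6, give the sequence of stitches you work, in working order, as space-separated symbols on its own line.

Row 3: chart row 3, RS - tile across columns 1-10 and work as-is.
Row 4: chart row 1, WS - tiled (columns 1-10): P K P P K P P K P P; work from column 10 back to 1 with K<->P swapped.
Row 5: chart row 2, RS - tile across columns 1-10 and work as-is.
Row 6: chart row 3, WS - tiled (columns 1-10): P P K P P K P P K P; work from column 10 back to 1 with K<->P swapped.

Rows as worked:
P P K P P K P P K P
K K P K K P K K P K
K P K K P K K P K K
K P K K P K K P K K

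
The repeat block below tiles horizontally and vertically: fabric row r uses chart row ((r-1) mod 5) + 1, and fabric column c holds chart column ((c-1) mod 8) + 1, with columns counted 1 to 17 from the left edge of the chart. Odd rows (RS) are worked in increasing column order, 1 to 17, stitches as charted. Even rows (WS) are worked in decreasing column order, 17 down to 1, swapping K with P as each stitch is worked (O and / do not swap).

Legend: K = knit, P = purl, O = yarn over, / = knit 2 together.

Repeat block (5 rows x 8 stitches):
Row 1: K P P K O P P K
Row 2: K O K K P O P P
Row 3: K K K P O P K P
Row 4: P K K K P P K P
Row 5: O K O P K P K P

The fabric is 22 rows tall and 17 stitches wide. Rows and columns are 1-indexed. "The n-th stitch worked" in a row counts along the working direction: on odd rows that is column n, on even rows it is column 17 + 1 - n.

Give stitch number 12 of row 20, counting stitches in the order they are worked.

Row 20: (20-1) mod 5 = 4, so use chart row 5. Even row -> WS.
Chart row 5 tiled across columns 1-17: O K O P K P K P O K O P K P K P O
Wrong side: read the tiled row from column 17 down to 1 and exchange K with P (leave O, /).
Row 20 as worked: O K P K P K O P O K P K P K O P O
Stitch 12 in working order -> K

== STITCH ==
K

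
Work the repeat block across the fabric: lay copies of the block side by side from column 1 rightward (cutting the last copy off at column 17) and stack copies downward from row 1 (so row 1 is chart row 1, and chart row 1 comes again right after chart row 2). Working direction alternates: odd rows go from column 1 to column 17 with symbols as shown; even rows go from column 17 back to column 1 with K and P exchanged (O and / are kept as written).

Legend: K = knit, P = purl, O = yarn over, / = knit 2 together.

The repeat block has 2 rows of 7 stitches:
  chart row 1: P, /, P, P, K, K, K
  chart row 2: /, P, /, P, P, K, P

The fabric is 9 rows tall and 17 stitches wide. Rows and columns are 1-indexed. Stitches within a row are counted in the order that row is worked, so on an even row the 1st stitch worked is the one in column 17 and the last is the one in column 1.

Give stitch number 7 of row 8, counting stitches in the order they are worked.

Row 8 uses chart row ((8-1) mod 2)+1 = 2. Row 8 is even, so WS.
Chart row 2 tiled across columns 1-17: / P / P P K P / P / P P K P / P /
WS row: flip the tiled sequence (start at column 17) and apply K<->P; O and / stay.
Row 8 as worked: / K / K P K K / K / K P K K / K /
Stitch 7 in working order -> K

Stitch:
K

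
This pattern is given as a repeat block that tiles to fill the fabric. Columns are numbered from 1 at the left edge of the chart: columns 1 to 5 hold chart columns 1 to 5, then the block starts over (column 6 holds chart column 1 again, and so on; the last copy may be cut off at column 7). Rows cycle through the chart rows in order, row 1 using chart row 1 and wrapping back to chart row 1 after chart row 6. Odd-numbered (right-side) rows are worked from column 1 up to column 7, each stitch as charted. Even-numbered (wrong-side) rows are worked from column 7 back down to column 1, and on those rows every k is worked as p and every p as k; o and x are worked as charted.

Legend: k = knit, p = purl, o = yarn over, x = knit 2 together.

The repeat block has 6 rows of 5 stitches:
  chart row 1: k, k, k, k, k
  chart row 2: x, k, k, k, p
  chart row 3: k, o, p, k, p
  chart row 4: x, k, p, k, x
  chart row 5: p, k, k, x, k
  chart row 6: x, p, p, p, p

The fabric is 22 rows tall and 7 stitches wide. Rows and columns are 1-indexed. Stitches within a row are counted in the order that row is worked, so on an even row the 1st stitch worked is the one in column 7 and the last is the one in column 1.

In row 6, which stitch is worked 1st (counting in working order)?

For row 6: chart row = ((6-1) mod 6) + 1 = 6; this is a WS (even) row.
Chart row 6 tiled across columns 1-7: x p p p p x p
WS row: flip the tiled sequence (start at column 7) and apply k<->p; o and x stay.
Row 6 as worked: k x k k k k x
The 1st stitch worked is k.

Stitch:
k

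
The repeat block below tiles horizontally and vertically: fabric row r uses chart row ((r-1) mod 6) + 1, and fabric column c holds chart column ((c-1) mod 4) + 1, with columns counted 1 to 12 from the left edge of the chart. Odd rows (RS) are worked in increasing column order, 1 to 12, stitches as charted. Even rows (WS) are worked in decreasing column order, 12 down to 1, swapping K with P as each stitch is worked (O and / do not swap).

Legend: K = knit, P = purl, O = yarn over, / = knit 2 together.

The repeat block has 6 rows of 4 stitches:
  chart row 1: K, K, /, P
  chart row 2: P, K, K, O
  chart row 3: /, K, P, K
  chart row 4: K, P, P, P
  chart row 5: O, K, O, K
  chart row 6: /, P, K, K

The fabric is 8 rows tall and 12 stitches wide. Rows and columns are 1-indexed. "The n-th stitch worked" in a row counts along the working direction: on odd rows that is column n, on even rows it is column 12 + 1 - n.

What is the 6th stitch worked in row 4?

Stitch:
K

Derivation:
Row 4 uses chart row ((4-1) mod 6)+1 = 4. Row 4 is even, so WS.
Chart row 4 tiled across columns 1-12: K P P P K P P P K P P P
WS row: flip the tiled sequence (start at column 12) and apply K<->P; O and / stay.
Row 4 as worked: K K K P K K K P K K K P
The 6th stitch worked is K.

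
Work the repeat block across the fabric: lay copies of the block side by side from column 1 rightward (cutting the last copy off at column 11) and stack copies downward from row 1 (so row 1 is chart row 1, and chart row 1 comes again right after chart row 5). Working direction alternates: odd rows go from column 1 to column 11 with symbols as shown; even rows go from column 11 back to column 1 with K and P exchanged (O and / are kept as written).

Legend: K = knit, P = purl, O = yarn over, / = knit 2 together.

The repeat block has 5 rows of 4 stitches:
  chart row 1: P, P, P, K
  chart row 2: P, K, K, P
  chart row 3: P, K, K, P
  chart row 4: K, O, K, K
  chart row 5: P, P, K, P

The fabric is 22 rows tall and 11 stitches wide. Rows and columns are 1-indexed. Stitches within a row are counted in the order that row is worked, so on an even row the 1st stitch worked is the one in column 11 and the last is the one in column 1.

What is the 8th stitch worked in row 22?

Result:
K

Derivation:
Row 22 uses chart row ((22-1) mod 5)+1 = 2. Row 22 is even, so WS.
Chart row 2 tiled across columns 1-11: P K K P P K K P P K K
WS row: flip the tiled sequence (start at column 11) and apply K<->P; O and / stay.
Row 22 as worked: P P K K P P K K P P K
The 8th stitch worked is K.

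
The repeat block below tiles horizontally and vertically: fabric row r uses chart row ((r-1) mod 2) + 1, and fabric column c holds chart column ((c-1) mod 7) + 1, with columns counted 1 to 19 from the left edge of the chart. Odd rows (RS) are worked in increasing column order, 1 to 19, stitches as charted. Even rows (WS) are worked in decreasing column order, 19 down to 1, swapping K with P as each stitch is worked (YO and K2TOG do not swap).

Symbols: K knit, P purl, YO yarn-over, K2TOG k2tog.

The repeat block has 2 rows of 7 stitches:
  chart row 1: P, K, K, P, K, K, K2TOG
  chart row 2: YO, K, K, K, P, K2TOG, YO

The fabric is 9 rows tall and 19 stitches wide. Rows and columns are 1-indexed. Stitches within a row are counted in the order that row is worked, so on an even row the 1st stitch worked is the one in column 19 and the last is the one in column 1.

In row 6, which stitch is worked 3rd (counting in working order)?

For row 6: chart row = ((6-1) mod 2) + 1 = 2; this is a WS (even) row.
Chart row 2 tiled across columns 1-19: YO K K K P K2TOG YO YO K K K P K2TOG YO YO K K K P
WS: work from column 19 back to column 1 (reverse the tiled row), swapping K<->P (YO and K2TOG unchanged).
Row 6 as worked: K P P P YO YO K2TOG K P P P YO YO K2TOG K P P P YO
Stitch 3 in working order -> P

Result:
P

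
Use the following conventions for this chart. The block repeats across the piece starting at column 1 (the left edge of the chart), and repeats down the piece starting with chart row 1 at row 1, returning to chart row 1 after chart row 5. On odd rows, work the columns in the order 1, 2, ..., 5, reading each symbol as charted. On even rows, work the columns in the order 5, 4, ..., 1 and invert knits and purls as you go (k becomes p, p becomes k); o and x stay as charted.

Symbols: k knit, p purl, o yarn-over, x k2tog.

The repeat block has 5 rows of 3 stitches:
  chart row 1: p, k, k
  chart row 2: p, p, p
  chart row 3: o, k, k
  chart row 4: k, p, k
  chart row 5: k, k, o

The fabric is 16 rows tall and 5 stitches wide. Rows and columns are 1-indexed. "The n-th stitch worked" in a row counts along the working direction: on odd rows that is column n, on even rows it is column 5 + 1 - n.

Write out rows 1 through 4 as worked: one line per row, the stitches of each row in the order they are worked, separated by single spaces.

Row 1: chart row 1, RS - tile across columns 1-5 and work as-is.
Row 2: chart row 2, WS - tiled (columns 1-5): p p p p p; work from column 5 back to 1 with k<->p swapped.
Row 3: chart row 3, RS - tile across columns 1-5 and work as-is.
Row 4: chart row 4, WS - tiled (columns 1-5): k p k k p; work from column 5 back to 1 with k<->p swapped.

== ROWS AS WORKED ==
p k k p k
k k k k k
o k k o k
k p p k p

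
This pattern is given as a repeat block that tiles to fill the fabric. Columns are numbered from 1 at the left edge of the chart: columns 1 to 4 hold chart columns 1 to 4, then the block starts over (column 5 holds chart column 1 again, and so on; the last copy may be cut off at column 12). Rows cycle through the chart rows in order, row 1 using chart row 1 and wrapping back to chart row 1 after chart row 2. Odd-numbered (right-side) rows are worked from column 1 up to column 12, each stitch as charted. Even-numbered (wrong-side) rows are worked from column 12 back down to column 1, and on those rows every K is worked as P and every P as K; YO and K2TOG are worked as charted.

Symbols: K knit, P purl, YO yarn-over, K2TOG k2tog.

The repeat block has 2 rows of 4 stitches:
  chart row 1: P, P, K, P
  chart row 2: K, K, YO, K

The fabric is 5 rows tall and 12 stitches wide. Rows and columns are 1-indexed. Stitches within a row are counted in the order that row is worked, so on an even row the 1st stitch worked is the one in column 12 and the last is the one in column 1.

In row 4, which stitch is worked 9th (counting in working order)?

Stitch:
P

Derivation:
Row 4: (4-1) mod 2 = 1, so use chart row 2. Even row -> WS.
Chart row 2 tiled across columns 1-12: K K YO K K K YO K K K YO K
WS row: flip the tiled sequence (start at column 12) and apply K<->P; YO and K2TOG stay.
Row 4 as worked: P YO P P P YO P P P YO P P
Counting 9 along the worked row gives P.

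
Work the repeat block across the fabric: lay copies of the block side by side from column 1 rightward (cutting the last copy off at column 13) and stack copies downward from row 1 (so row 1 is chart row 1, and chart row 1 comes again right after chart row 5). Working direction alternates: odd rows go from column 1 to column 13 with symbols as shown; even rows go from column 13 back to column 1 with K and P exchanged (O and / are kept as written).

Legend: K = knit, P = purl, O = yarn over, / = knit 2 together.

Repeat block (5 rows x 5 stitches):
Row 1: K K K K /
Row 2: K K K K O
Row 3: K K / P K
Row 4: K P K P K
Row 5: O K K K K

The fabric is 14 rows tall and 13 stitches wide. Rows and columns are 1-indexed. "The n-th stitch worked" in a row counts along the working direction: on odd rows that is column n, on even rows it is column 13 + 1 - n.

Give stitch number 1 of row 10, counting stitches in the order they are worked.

Stitch:
P

Derivation:
For row 10: chart row = ((10-1) mod 5) + 1 = 5; this is a WS (even) row.
Chart row 5 tiled across columns 1-13: O K K K K O K K K K O K K
WS row: flip the tiled sequence (start at column 13) and apply K<->P; O and / stay.
Row 10 as worked: P P O P P P P O P P P P O
Counting 1 along the worked row gives P.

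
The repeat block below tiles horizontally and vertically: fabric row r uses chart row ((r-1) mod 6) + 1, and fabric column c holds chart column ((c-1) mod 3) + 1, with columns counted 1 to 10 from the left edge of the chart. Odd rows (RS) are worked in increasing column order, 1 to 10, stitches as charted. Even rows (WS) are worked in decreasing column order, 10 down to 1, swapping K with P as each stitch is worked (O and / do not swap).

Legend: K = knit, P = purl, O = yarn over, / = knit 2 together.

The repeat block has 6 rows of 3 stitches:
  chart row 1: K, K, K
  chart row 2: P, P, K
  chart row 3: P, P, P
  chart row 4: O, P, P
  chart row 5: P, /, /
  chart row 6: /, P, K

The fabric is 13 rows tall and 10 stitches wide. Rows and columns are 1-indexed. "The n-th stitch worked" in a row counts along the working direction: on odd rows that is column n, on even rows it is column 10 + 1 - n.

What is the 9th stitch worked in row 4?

Stitch:
K

Derivation:
For row 4: chart row = ((4-1) mod 6) + 1 = 4; this is a WS (even) row.
Chart row 4 tiled across columns 1-10: O P P O P P O P P O
WS: work from column 10 back to column 1 (reverse the tiled row), swapping K<->P (O and / unchanged).
Row 4 as worked: O K K O K K O K K O
Stitch 9 in working order -> K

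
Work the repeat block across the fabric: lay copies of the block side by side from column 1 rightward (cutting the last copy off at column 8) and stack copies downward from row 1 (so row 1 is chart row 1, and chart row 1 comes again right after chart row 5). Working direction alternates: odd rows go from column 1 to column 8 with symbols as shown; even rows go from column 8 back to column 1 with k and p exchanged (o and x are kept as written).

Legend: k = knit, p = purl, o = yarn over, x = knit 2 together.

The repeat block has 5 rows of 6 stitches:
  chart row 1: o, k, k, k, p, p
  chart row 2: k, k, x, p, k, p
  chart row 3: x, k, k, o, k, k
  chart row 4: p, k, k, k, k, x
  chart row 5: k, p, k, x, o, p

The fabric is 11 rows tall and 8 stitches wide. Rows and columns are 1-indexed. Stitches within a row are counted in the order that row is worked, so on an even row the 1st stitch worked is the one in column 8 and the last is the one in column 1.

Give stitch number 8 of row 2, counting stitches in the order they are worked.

Row 2 uses chart row ((2-1) mod 5)+1 = 2. Row 2 is even, so WS.
Chart row 2 tiled across columns 1-8: k k x p k p k k
WS row: flip the tiled sequence (start at column 8) and apply k<->p; o and x stay.
Row 2 as worked: p p k p k x p p
The 8th stitch worked is p.

== STITCH ==
p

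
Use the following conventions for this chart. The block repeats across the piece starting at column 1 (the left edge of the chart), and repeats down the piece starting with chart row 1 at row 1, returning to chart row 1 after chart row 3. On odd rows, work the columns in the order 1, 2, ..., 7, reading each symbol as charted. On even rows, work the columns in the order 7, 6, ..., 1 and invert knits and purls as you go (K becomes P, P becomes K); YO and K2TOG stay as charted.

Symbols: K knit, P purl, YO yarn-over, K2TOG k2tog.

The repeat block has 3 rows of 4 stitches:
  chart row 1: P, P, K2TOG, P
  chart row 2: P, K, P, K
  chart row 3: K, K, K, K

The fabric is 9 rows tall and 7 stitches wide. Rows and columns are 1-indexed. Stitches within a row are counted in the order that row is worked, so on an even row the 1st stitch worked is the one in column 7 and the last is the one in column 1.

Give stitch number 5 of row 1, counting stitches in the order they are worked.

For row 1: chart row = ((1-1) mod 3) + 1 = 1; this is a RS (odd) row.
Chart row 1 tiled across columns 1-7: P P K2TOG P P P K2TOG
RS: work column 1 to column 7, symbols as charted — the tiled row is the row as worked.
Stitch 5 in working order -> P

Stitch:
P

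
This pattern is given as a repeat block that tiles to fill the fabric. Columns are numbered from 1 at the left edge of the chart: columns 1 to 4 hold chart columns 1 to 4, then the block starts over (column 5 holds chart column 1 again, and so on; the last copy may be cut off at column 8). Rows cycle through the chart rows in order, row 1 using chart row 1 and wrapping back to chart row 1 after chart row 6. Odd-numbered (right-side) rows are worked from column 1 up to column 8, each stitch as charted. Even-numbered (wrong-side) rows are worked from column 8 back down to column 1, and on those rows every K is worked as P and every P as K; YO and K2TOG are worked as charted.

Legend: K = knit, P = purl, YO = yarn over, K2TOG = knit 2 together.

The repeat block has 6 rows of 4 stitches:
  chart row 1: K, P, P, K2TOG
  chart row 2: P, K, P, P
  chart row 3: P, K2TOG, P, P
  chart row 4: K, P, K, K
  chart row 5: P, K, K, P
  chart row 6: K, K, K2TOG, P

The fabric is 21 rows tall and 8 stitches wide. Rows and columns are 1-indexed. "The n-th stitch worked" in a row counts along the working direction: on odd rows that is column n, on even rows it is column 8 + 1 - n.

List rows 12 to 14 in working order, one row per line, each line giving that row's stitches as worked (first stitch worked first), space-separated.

== ROWS AS WORKED ==
K K2TOG P P K K2TOG P P
K P P K2TOG K P P K2TOG
K K P K K K P K

Derivation:
Row 12: chart row 6, WS - tiled (columns 1-8): K K K2TOG P K K K2TOG P; work from column 8 back to 1 with K<->P swapped.
Row 13: chart row 1, RS - tile across columns 1-8 and work as-is.
Row 14: chart row 2, WS - tiled (columns 1-8): P K P P P K P P; work from column 8 back to 1 with K<->P swapped.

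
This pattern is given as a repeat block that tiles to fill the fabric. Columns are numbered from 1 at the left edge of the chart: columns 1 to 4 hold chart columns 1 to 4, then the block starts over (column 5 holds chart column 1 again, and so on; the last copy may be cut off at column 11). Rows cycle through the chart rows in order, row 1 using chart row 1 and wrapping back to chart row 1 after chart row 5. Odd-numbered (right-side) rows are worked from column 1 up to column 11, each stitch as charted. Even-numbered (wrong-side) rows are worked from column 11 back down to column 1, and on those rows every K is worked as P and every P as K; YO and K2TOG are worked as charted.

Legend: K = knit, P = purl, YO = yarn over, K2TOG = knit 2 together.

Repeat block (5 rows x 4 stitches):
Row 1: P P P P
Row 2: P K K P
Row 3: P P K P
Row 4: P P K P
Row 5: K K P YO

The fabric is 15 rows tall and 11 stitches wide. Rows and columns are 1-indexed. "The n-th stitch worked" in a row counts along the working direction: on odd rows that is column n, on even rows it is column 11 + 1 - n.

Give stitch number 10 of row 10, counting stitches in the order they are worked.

Stitch:
P

Derivation:
Row 10: (10-1) mod 5 = 4, so use chart row 5. Even row -> WS.
Chart row 5 tiled across columns 1-11: K K P YO K K P YO K K P
WS row: flip the tiled sequence (start at column 11) and apply K<->P; YO and K2TOG stay.
Row 10 as worked: K P P YO K P P YO K P P
Stitch 10 in working order -> P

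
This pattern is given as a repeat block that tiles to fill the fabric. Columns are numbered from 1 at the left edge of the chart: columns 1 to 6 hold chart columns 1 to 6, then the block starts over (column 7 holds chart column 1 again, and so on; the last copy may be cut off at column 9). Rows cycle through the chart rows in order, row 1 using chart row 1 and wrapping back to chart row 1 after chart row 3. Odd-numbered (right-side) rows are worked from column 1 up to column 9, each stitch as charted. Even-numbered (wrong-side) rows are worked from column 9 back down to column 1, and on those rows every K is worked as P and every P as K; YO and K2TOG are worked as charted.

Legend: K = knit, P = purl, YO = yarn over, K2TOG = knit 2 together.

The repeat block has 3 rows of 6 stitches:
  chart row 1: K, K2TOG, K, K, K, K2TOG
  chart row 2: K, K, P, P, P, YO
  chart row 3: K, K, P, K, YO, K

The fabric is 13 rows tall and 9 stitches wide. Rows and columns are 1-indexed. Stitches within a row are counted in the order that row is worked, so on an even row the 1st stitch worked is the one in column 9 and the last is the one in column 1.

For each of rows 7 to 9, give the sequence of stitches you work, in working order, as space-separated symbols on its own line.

Row 7: chart row 1, RS - tile across columns 1-9 and work as-is.
Row 8: chart row 2, WS - tiled (columns 1-9): K K P P P YO K K P; work from column 9 back to 1 with K<->P swapped.
Row 9: chart row 3, RS - tile across columns 1-9 and work as-is.

Result:
K K2TOG K K K K2TOG K K2TOG K
K P P YO K K K P P
K K P K YO K K K P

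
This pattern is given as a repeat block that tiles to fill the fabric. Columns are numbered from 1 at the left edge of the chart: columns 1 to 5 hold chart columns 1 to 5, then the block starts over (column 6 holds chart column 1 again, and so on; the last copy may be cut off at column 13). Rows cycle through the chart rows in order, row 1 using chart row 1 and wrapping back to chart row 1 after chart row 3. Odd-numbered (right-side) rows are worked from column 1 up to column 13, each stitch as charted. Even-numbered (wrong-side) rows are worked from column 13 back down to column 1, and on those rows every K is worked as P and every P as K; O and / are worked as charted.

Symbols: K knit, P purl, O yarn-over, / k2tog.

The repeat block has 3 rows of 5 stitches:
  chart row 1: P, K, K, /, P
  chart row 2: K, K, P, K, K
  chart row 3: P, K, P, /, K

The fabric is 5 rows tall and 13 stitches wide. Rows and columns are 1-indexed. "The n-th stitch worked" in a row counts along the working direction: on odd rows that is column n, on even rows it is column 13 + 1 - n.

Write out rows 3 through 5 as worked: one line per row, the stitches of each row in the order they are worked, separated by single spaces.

Row 3: chart row 3, RS - tile across columns 1-13 and work as-is.
Row 4: chart row 1, WS - tiled (columns 1-13): P K K / P P K K / P P K K; work from column 13 back to 1 with K<->P swapped.
Row 5: chart row 2, RS - tile across columns 1-13 and work as-is.

Result:
P K P / K P K P / K P K P
P P K K / P P K K / P P K
K K P K K K K P K K K K P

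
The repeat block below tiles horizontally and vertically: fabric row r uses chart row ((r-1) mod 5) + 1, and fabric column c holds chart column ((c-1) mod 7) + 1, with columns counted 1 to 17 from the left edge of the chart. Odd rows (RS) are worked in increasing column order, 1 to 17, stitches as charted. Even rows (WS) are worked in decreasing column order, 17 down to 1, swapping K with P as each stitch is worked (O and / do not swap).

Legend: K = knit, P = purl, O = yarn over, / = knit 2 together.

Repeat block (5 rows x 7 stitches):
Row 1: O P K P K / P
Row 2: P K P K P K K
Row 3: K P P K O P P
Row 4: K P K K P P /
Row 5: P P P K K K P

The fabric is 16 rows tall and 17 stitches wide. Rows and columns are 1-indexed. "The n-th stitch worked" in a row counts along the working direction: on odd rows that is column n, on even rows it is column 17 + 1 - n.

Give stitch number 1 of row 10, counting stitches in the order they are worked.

Row 10 uses chart row ((10-1) mod 5)+1 = 5. Row 10 is even, so WS.
Chart row 5 tiled across columns 1-17: P P P K K K P P P P K K K P P P P
Wrong side: read the tiled row from column 17 down to 1 and exchange K with P (leave O, /).
Row 10 as worked: K K K K P P P K K K K P P P K K K
Stitch 1 in working order -> K

Stitch:
K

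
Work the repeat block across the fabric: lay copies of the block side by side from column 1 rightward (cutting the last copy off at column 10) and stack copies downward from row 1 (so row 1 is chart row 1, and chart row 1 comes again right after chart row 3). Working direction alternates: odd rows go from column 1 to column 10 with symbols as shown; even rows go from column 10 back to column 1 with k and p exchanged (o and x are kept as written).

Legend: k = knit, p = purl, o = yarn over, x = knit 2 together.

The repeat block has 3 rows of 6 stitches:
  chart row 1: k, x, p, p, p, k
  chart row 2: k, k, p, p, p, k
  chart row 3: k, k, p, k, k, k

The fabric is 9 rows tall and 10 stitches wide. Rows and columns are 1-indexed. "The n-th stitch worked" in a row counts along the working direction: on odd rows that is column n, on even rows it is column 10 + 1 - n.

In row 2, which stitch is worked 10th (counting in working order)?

== STITCH ==
p

Derivation:
Row 2 uses chart row ((2-1) mod 3)+1 = 2. Row 2 is even, so WS.
Chart row 2 tiled across columns 1-10: k k p p p k k k p p
Wrong side: read the tiled row from column 10 down to 1 and exchange k with p (leave o, x).
Row 2 as worked: k k p p p k k k p p
The 10th stitch worked is p.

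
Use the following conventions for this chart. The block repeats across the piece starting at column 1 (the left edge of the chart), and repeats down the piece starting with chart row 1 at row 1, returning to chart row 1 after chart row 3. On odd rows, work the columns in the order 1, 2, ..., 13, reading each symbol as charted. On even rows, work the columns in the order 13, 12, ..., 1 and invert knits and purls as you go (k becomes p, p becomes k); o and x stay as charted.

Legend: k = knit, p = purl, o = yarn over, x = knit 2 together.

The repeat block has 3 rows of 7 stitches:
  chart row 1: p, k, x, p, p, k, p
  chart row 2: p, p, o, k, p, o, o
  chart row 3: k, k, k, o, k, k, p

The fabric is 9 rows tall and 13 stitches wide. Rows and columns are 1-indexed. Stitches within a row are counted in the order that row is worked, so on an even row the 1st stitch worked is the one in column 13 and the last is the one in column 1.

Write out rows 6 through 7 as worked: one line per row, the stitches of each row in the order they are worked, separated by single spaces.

Row 6: chart row 3, WS - tiled (columns 1-13): k k k o k k p k k k o k k; work from column 13 back to 1 with k<->p swapped.
Row 7: chart row 1, RS - tile across columns 1-13 and work as-is.

Result:
p p o p p p k p p o p p p
p k x p p k p p k x p p k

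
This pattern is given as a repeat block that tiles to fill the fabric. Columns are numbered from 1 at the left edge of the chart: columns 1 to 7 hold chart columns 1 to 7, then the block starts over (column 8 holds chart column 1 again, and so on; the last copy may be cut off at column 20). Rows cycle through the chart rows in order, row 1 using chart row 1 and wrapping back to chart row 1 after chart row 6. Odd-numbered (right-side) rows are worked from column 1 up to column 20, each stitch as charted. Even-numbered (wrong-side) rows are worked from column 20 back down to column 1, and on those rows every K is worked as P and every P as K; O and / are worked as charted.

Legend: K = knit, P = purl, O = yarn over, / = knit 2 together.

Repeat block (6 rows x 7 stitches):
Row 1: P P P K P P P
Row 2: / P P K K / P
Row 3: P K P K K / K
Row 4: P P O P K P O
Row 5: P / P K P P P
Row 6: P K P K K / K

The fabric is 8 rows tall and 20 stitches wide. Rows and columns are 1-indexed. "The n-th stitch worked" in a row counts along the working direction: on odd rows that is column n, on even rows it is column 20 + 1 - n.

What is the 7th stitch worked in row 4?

Result:
O

Derivation:
Row 4 uses chart row ((4-1) mod 6)+1 = 4. Row 4 is even, so WS.
Chart row 4 tiled across columns 1-20: P P O P K P O P P O P K P O P P O P K P
WS row: flip the tiled sequence (start at column 20) and apply K<->P; O and / stay.
Row 4 as worked: K P K O K K O K P K O K K O K P K O K K
Stitch 7 in working order -> O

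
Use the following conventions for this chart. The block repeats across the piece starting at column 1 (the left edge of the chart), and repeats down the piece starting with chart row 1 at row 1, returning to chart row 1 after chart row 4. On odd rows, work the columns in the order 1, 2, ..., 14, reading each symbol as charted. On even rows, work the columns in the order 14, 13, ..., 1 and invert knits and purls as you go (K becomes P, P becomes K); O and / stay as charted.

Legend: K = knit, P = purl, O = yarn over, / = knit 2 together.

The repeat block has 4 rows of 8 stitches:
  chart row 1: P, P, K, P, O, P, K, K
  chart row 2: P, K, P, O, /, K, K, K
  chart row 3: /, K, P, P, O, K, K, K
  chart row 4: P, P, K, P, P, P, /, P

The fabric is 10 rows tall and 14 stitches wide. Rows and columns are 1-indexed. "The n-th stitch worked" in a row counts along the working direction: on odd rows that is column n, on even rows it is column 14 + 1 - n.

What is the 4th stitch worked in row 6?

== STITCH ==
K

Derivation:
Row 6: (6-1) mod 4 = 1, so use chart row 2. Even row -> WS.
Chart row 2 tiled across columns 1-14: P K P O / K K K P K P O / K
WS: work from column 14 back to column 1 (reverse the tiled row), swapping K<->P (O and / unchanged).
Row 6 as worked: P / O K P K P P P / O K P K
The 4th stitch worked is K.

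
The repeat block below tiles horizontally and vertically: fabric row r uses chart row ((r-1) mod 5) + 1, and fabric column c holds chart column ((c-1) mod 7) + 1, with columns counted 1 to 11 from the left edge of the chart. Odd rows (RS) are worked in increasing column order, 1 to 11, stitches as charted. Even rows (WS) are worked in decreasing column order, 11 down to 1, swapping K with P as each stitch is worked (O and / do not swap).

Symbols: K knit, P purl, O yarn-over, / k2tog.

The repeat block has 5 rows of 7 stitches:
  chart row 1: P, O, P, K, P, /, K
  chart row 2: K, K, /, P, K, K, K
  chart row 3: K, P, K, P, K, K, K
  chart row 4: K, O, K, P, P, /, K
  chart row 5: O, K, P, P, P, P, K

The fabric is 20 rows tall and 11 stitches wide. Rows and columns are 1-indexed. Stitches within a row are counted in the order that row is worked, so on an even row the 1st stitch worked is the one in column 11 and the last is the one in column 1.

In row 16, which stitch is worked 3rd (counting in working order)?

Row 16: (16-1) mod 5 = 0, so use chart row 1. Even row -> WS.
Chart row 1 tiled across columns 1-11: P O P K P / K P O P K
Wrong side: read the tiled row from column 11 down to 1 and exchange K with P (leave O, /).
Row 16 as worked: P K O K P / K P K O K
Stitch 3 in working order -> O

Result:
O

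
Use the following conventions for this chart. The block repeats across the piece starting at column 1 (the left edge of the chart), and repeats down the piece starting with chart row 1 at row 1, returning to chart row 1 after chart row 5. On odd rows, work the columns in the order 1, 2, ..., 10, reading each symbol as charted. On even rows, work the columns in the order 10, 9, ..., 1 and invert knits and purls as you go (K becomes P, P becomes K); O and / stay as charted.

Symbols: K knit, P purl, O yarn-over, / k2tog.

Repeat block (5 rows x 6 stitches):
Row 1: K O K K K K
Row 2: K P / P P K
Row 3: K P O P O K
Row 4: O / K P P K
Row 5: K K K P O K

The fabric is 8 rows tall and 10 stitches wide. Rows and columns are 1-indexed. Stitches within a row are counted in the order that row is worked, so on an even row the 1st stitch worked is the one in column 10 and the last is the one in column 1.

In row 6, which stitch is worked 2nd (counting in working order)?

Row 6 uses chart row ((6-1) mod 5)+1 = 1. Row 6 is even, so WS.
Chart row 1 tiled across columns 1-10: K O K K K K K O K K
WS: work from column 10 back to column 1 (reverse the tiled row), swapping K<->P (O and / unchanged).
Row 6 as worked: P P O P P P P P O P
The 2nd stitch worked is P.

Result:
P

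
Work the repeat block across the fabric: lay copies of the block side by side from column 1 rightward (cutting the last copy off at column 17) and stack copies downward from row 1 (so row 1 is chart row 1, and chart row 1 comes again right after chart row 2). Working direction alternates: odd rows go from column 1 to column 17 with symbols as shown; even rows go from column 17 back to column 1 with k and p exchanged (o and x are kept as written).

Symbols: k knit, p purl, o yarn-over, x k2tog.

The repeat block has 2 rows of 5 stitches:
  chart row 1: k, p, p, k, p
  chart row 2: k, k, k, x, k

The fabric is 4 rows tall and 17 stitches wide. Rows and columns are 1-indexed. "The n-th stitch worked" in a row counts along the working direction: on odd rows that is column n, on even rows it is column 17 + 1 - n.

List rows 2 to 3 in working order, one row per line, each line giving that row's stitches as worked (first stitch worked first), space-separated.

Result:
p p p x p p p p x p p p p x p p p
k p p k p k p p k p k p p k p k p

Derivation:
Row 2: chart row 2, WS - tiled (columns 1-17): k k k x k k k k x k k k k x k k k; work from column 17 back to 1 with k<->p swapped.
Row 3: chart row 1, RS - tile across columns 1-17 and work as-is.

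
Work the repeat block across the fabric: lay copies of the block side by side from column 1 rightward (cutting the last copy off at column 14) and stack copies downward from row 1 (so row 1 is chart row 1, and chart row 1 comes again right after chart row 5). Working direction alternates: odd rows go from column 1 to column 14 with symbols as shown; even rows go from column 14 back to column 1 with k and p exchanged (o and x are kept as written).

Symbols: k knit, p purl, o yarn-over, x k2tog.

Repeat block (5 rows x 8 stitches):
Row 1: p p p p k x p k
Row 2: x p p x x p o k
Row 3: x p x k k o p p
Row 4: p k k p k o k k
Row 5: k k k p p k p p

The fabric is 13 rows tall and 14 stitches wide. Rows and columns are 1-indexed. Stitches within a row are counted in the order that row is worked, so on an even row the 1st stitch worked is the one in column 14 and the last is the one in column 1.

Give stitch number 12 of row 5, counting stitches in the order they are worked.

Row 5 uses chart row ((5-1) mod 5)+1 = 5. Row 5 is odd, so RS.
Chart row 5 tiled across columns 1-14: k k k p p k p p k k k p p k
RS: work column 1 to column 14, symbols as charted — the tiled row is the row as worked.
Stitch 12 in working order -> p

== STITCH ==
p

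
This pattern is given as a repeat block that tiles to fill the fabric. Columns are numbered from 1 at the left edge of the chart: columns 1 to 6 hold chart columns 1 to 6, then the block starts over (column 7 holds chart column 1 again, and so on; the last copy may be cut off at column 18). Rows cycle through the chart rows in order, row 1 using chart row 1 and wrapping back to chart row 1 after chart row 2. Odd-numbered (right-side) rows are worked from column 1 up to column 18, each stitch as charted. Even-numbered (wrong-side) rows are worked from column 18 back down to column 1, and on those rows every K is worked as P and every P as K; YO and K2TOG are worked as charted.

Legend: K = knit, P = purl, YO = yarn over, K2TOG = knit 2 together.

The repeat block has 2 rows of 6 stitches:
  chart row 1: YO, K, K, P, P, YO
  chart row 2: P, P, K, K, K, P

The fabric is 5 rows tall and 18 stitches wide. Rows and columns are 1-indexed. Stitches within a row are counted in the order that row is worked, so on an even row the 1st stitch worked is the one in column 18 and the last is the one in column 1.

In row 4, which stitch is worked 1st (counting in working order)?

Row 4: (4-1) mod 2 = 1, so use chart row 2. Even row -> WS.
Chart row 2 tiled across columns 1-18: P P K K K P P P K K K P P P K K K P
WS: work from column 18 back to column 1 (reverse the tiled row), swapping K<->P (YO and K2TOG unchanged).
Row 4 as worked: K P P P K K K P P P K K K P P P K K
The 1st stitch worked is K.

Result:
K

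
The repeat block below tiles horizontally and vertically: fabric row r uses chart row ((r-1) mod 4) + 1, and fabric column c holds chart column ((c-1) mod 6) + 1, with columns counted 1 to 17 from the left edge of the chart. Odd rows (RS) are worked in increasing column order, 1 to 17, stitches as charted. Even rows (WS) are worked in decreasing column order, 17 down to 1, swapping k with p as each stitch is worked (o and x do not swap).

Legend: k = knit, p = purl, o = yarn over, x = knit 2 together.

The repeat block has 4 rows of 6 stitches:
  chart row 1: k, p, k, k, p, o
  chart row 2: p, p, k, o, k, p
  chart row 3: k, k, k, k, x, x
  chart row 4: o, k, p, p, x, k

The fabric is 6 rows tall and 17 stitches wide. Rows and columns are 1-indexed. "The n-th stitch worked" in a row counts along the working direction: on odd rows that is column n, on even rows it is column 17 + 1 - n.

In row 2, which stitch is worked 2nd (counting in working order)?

Row 2 uses chart row ((2-1) mod 4)+1 = 2. Row 2 is even, so WS.
Chart row 2 tiled across columns 1-17: p p k o k p p p k o k p p p k o k
Wrong side: read the tiled row from column 17 down to 1 and exchange k with p (leave o, x).
Row 2 as worked: p o p k k k p o p k k k p o p k k
Counting 2 along the worked row gives o.

== STITCH ==
o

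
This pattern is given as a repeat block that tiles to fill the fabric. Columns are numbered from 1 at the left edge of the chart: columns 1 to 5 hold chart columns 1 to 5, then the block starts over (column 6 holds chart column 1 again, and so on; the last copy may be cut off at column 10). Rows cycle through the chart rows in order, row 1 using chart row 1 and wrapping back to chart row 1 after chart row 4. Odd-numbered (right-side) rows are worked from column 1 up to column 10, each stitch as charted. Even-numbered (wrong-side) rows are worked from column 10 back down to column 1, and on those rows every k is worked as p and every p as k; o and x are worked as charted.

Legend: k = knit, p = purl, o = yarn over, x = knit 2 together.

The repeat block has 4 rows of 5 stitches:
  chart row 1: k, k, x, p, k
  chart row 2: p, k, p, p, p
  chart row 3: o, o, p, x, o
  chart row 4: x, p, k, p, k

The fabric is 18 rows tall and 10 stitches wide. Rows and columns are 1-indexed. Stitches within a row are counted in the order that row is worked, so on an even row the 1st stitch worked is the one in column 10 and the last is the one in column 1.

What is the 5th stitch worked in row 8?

Row 8: (8-1) mod 4 = 3, so use chart row 4. Even row -> WS.
Chart row 4 tiled across columns 1-10: x p k p k x p k p k
WS: work from column 10 back to column 1 (reverse the tiled row), swapping k<->p (o and x unchanged).
Row 8 as worked: p k p k x p k p k x
The 5th stitch worked is x.

Stitch:
x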